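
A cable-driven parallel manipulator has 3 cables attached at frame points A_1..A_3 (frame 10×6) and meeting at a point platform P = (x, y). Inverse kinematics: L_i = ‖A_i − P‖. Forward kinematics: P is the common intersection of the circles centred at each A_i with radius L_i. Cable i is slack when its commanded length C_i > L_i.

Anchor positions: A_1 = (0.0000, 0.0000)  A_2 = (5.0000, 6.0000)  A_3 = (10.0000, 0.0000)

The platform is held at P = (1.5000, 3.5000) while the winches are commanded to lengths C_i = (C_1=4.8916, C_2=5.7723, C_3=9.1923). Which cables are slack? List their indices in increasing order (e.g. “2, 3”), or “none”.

1, 2

i=1: geometric 3.8079 vs commanded 4.8916 ⇒ slack
i=2: geometric 4.3012 vs commanded 5.7723 ⇒ slack
i=3: geometric 9.1924 vs commanded 9.1923 ⇒ taut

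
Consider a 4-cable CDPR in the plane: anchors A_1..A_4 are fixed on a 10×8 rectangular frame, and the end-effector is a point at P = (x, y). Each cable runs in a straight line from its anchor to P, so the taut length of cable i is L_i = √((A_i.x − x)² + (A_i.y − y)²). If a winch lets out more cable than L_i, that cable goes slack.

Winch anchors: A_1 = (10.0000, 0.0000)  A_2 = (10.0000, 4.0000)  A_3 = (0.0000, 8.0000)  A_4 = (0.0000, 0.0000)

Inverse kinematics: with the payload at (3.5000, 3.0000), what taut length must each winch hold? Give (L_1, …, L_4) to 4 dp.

(7.1589, 6.5765, 6.1033, 4.6098)

L_1: Δ = A_1−P = (6.5000, -3.0000) → ‖Δ‖ = √51.2500 = 7.1589
L_2: Δ = A_2−P = (6.5000, 1.0000) → ‖Δ‖ = √43.2500 = 6.5765
L_3: Δ = A_3−P = (-3.5000, 5.0000) → ‖Δ‖ = √37.2500 = 6.1033
L_4: Δ = A_4−P = (-3.5000, -3.0000) → ‖Δ‖ = √21.2500 = 4.6098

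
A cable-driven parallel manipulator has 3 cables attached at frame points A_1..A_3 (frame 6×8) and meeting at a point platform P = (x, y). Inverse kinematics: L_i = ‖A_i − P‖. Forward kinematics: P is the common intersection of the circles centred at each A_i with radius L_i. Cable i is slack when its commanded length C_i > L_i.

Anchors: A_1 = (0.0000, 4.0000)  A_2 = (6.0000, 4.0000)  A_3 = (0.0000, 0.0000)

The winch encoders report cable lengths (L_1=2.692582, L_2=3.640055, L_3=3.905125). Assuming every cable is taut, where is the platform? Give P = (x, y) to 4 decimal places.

(2.5000, 3.0000)

each cable: (A_i−P)·(A_i−P) = L_i²; let q_i = ‖A_i‖²−L_i²
q_1 = 0.0000+16.0000−7.2500 = 8.7500
row 1: -12.0000x + 0.0000y = -30.0000  (q_2=38.7500)
row 2: 0.0000x + 8.0000y = 24.0000  (q_3=-15.2500)
Cramer on rows 1–2 → x = 2.5000, y = 3.0000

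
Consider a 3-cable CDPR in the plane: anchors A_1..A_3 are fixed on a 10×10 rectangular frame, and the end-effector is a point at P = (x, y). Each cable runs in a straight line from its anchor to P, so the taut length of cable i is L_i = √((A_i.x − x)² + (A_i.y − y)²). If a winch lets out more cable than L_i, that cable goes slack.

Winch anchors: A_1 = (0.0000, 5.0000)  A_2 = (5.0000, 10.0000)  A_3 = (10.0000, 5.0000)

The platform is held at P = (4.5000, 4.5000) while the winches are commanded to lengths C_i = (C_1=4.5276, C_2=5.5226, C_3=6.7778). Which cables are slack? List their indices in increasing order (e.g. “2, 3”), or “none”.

cable 1: √((-4.5000)²+(0.5000)²)=4.5277, C_1=4.5276: taut
cable 2: √((0.5000)²+(5.5000)²)=5.5227, C_2=5.5226: taut
cable 3: √((5.5000)²+(0.5000)²)=5.5227, C_3=6.7778: slack

3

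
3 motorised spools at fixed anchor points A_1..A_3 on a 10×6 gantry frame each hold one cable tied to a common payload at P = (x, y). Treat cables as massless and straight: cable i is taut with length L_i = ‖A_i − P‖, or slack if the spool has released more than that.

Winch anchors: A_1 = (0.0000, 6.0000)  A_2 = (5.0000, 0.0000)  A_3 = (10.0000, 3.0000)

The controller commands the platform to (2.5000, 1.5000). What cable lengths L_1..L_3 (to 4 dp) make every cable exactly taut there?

(5.1478, 2.9155, 7.6485)

L_1 = √((0.0000−2.5000)² + (6.0000−1.5000)²) = 5.1478
L_2 = √((5.0000−2.5000)² + (0.0000−1.5000)²) = 2.9155
L_3 = √((10.0000−2.5000)² + (3.0000−1.5000)²) = 7.6485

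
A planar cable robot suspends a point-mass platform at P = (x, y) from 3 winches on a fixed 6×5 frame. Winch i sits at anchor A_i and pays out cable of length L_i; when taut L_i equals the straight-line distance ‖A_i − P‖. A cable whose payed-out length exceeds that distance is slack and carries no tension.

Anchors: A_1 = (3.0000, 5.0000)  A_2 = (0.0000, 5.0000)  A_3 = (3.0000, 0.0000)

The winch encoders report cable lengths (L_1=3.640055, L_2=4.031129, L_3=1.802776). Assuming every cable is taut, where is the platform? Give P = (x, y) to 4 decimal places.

circle eqns → linear via eq_j − eq_1; set k_j = A_j·A_j − L_j²
k_1 = 9.0000+25.0000−13.2500 = 20.7500
6.0000·x + 0.0000·y = k_1−k_2 = 12.0000
0.0000·x + 10.0000·y = k_1−k_3 = 15.0000
solve first two rows → x=2.0000, y=1.5000

(2.0000, 1.5000)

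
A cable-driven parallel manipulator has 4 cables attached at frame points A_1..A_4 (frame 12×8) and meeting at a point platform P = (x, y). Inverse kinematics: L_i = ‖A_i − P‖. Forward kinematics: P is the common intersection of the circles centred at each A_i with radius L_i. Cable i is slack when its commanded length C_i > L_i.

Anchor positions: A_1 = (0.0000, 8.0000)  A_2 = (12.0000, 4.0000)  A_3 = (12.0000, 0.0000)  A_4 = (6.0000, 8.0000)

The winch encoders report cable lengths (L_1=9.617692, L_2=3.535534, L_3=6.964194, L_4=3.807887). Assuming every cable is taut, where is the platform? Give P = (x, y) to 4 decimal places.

expand ‖A_i−P‖²=L_i² and subtract eq 1 (k_i ≔ ‖A_i‖²−L_i²)
k_1 = 0.0000+64.0000−92.5000 = -28.5000
eq1−eq2 → [-24.0000  8.0000]·P = -176.0000
eq1−eq3 → [-24.0000  16.0000]·P = -124.0000
eq1−eq4 → [-12.0000  0.0000]·P = -114.0000
2×2 solve → P = (9.5000, 6.5000)
check cable 4: ‖A_4−P‖² = 14.5000 ≈ L_4² = 14.5000 ✓

(9.5000, 6.5000)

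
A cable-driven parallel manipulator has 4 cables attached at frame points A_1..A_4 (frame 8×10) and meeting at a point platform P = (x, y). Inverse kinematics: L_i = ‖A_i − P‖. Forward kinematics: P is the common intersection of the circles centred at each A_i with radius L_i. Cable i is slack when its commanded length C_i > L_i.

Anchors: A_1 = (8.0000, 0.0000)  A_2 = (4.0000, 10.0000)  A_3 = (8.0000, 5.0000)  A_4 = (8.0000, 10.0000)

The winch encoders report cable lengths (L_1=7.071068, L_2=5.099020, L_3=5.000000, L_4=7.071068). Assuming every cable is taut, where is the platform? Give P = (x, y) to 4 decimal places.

(3.0000, 5.0000)

circle eqns → linear via eq_j − eq_1; set q_j = A_j·A_j − L_j²
q_1 = 64.0000+0.0000−50.0000 = 14.0000
8.0000·x − 20.0000·y = q_1−q_2 = -76.0000
0.0000·x − 10.0000·y = q_1−q_3 = -50.0000
0.0000·x − 20.0000·y = q_1−q_4 = -100.0000
solve first two rows → x=3.0000, y=5.0000
check cable 4: ‖A_4−P‖² = 50.0000 ≈ L_4² = 50.0000 ✓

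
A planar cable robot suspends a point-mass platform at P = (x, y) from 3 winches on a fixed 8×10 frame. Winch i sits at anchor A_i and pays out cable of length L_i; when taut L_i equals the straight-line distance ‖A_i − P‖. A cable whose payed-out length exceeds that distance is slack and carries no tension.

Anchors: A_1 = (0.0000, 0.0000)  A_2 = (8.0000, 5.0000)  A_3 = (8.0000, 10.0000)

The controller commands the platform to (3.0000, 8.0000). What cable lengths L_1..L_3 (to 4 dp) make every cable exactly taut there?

(8.5440, 5.8310, 5.3852)

L_1: Δ = A_1−P = (-3.0000, -8.0000) → ‖Δ‖ = √73.0000 = 8.5440
L_2: Δ = A_2−P = (5.0000, -3.0000) → ‖Δ‖ = √34.0000 = 5.8310
L_3: Δ = A_3−P = (5.0000, 2.0000) → ‖Δ‖ = √29.0000 = 5.3852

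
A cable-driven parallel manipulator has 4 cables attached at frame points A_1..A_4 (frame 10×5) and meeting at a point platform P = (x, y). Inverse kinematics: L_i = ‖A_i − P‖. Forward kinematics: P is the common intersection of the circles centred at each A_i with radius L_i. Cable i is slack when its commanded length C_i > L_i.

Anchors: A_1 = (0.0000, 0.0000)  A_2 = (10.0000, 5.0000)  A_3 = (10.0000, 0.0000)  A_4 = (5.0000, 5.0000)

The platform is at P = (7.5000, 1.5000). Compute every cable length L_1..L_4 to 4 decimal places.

L_1: Δ = A_1−P = (-7.5000, -1.5000) → ‖Δ‖ = √58.5000 = 7.6485
L_2: Δ = A_2−P = (2.5000, 3.5000) → ‖Δ‖ = √18.5000 = 4.3012
L_3: Δ = A_3−P = (2.5000, -1.5000) → ‖Δ‖ = √8.5000 = 2.9155
L_4: Δ = A_4−P = (-2.5000, 3.5000) → ‖Δ‖ = √18.5000 = 4.3012

(7.6485, 4.3012, 2.9155, 4.3012)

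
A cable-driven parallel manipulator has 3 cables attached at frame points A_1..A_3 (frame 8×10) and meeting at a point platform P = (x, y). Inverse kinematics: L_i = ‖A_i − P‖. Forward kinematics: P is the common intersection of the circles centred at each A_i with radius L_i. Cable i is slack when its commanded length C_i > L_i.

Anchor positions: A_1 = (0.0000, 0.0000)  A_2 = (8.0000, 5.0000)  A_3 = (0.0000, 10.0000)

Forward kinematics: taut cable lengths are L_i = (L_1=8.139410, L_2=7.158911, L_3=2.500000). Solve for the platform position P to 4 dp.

circle eqns → linear via eq_j − eq_1; set c_j = A_j·A_j − L_j²
c_1 = 0.0000+0.0000−66.2500 = -66.2500
-16.0000·x − 10.0000·y = c_1−c_2 = -104.0000
0.0000·x − 20.0000·y = c_1−c_3 = -160.0000
solve first two rows → x=1.5000, y=8.0000

(1.5000, 8.0000)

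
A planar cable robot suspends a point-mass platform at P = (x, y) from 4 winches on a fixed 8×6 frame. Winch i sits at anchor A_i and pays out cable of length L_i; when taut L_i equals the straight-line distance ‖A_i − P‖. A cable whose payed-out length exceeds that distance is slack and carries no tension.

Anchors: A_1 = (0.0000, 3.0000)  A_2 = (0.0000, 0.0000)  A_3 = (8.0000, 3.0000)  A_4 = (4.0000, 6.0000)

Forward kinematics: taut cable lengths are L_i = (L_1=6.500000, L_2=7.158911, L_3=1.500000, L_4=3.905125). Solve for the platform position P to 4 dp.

(6.5000, 3.0000)

each cable: (A_i−P)·(A_i−P) = L_i²; let k_i = ‖A_i‖²−L_i²
k_1 = 0.0000+9.0000−42.2500 = -33.2500
row 1: 0.0000x + 6.0000y = 18.0000  (k_2=-51.2500)
row 2: -16.0000x + 0.0000y = -104.0000  (k_3=70.7500)
row 3: -8.0000x − 6.0000y = -70.0000  (k_4=36.7500)
Cramer on rows 1–2 → x = 6.5000, y = 3.0000
check cable 4: ‖A_4−P‖² = 15.2500 ≈ L_4² = 15.2500 ✓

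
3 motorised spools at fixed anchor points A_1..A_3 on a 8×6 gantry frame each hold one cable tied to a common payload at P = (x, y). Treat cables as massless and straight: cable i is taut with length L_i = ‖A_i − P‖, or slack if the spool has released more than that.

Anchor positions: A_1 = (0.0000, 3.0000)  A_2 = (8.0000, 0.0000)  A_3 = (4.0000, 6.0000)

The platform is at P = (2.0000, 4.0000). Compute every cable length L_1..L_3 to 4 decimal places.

(2.2361, 7.2111, 2.8284)

cable 1: Δx=-2.0000, Δy=-1.0000; L_1 = √(Δx²+Δy²) = 2.2361
cable 2: Δx=6.0000, Δy=-4.0000; L_2 = √(Δx²+Δy²) = 7.2111
cable 3: Δx=2.0000, Δy=2.0000; L_3 = √(Δx²+Δy²) = 2.8284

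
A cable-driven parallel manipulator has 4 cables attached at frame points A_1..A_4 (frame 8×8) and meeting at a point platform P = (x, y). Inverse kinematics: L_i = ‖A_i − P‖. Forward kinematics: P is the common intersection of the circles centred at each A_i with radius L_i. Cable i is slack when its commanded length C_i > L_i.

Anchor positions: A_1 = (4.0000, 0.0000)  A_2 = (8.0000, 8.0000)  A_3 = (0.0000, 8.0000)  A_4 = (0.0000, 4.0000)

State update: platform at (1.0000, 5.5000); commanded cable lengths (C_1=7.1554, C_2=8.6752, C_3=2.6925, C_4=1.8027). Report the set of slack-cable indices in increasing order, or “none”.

1, 2

i=1: geometric 6.2650 vs commanded 7.1554 ⇒ slack
i=2: geometric 7.4330 vs commanded 8.6752 ⇒ slack
i=3: geometric 2.6926 vs commanded 2.6925 ⇒ taut
i=4: geometric 1.8028 vs commanded 1.8027 ⇒ taut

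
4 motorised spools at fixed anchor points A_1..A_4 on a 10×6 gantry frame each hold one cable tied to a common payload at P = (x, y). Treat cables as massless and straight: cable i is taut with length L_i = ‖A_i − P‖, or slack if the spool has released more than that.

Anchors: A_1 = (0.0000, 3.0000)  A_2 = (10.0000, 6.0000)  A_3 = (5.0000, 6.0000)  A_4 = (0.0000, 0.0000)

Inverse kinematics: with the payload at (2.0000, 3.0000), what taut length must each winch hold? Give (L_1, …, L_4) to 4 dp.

(2.0000, 8.5440, 4.2426, 3.6056)

L_1: Δ = A_1−P = (-2.0000, 0.0000) → ‖Δ‖ = √4.0000 = 2.0000
L_2: Δ = A_2−P = (8.0000, 3.0000) → ‖Δ‖ = √73.0000 = 8.5440
L_3: Δ = A_3−P = (3.0000, 3.0000) → ‖Δ‖ = √18.0000 = 4.2426
L_4: Δ = A_4−P = (-2.0000, -3.0000) → ‖Δ‖ = √13.0000 = 3.6056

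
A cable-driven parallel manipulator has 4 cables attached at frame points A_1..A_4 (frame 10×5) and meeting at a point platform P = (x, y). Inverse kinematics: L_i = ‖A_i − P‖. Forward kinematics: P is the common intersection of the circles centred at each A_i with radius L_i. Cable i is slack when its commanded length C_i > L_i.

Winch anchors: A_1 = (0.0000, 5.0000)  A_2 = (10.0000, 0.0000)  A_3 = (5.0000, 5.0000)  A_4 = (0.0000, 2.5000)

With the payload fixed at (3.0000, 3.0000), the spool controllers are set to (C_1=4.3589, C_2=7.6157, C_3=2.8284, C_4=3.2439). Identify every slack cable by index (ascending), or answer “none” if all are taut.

cable 1: L_1 = ‖A_1−P‖ = 3.6056;  C_1 = 4.3589 → slack
cable 2: L_2 = ‖A_2−P‖ = 7.6158;  C_2 = 7.6157 → taut
cable 3: L_3 = ‖A_3−P‖ = 2.8284;  C_3 = 2.8284 → taut
cable 4: L_4 = ‖A_4−P‖ = 3.0414;  C_4 = 3.2439 → slack

1, 4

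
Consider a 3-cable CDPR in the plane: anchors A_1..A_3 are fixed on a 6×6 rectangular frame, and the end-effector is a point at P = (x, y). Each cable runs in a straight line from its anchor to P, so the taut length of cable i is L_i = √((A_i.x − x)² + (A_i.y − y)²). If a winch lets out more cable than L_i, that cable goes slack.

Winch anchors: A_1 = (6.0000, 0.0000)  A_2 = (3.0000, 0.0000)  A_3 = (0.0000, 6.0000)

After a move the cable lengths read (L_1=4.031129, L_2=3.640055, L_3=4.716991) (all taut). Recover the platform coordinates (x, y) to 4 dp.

expand ‖A_i−P‖²=L_i² and subtract eq 1 (c_i ≔ ‖A_i‖²−L_i²)
c_1 = 36.0000+0.0000−16.2500 = 19.7500
eq1−eq2 → [6.0000  0.0000]·P = 24.0000
eq1−eq3 → [12.0000  -12.0000]·P = 6.0000
2×2 solve → P = (4.0000, 3.5000)

(4.0000, 3.5000)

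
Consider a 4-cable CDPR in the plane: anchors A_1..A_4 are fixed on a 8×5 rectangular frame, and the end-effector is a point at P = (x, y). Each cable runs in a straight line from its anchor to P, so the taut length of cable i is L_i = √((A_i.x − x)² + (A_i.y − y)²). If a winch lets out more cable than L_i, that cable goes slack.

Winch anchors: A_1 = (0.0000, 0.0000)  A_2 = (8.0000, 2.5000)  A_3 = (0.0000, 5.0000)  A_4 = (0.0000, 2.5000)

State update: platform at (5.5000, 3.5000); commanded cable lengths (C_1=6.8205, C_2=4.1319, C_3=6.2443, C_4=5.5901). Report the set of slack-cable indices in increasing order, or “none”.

1, 2, 3

cable 1: √((-5.5000)²+(-3.5000)²)=6.5192, C_1=6.8205: slack
cable 2: √((2.5000)²+(-1.0000)²)=2.6926, C_2=4.1319: slack
cable 3: √((-5.5000)²+(1.5000)²)=5.7009, C_3=6.2443: slack
cable 4: √((-5.5000)²+(-1.0000)²)=5.5902, C_4=5.5901: taut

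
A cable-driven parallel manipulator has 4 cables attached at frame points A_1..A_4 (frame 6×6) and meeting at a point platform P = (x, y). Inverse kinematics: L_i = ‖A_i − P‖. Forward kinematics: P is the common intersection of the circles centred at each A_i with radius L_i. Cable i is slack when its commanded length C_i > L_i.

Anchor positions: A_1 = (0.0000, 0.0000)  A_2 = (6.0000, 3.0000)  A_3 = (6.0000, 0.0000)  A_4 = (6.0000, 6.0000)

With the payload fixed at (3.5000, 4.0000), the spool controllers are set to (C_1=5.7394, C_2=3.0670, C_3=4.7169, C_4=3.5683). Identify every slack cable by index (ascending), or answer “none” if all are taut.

1, 2, 4

cable 1: √((-3.5000)²+(-4.0000)²)=5.3151, C_1=5.7394: slack
cable 2: √((2.5000)²+(-1.0000)²)=2.6926, C_2=3.0670: slack
cable 3: √((2.5000)²+(-4.0000)²)=4.7170, C_3=4.7169: taut
cable 4: √((2.5000)²+(2.0000)²)=3.2016, C_4=3.5683: slack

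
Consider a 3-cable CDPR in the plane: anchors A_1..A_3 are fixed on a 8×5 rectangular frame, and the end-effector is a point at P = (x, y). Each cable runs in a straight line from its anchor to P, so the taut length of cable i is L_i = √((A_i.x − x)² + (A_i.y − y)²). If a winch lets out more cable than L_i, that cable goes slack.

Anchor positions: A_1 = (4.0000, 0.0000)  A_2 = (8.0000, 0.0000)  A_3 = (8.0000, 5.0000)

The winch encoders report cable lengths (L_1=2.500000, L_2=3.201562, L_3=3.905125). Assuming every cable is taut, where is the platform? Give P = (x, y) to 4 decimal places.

(5.5000, 2.0000)

each cable: (A_i−P)·(A_i−P) = L_i²; let c_i = ‖A_i‖²−L_i²
c_1 = 16.0000+0.0000−6.2500 = 9.7500
row 1: -8.0000x + 0.0000y = -44.0000  (c_2=53.7500)
row 2: -8.0000x − 10.0000y = -64.0000  (c_3=73.7500)
Cramer on rows 1–2 → x = 5.5000, y = 2.0000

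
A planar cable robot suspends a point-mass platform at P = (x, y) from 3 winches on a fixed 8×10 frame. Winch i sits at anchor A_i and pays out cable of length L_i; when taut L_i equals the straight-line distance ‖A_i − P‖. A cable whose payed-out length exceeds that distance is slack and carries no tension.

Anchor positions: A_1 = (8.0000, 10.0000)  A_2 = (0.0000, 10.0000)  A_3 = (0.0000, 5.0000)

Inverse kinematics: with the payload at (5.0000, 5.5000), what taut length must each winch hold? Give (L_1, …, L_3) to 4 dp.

L_1 = √((8.0000−5.0000)² + (10.0000−5.5000)²) = 5.4083
L_2 = √((0.0000−5.0000)² + (10.0000−5.5000)²) = 6.7268
L_3 = √((0.0000−5.0000)² + (5.0000−5.5000)²) = 5.0249

(5.4083, 6.7268, 5.0249)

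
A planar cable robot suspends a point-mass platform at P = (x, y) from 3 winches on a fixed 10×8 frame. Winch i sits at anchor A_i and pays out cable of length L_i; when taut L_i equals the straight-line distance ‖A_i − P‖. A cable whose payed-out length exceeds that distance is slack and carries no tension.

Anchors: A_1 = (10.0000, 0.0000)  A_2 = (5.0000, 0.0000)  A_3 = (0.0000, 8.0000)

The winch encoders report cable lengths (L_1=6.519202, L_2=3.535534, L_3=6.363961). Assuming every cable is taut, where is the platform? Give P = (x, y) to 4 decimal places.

(4.5000, 3.5000)

each cable: (A_i−P)·(A_i−P) = L_i²; let q_i = ‖A_i‖²−L_i²
q_1 = 100.0000+0.0000−42.5000 = 57.5000
row 1: 10.0000x + 0.0000y = 45.0000  (q_2=12.5000)
row 2: 20.0000x − 16.0000y = 34.0000  (q_3=23.5000)
Cramer on rows 1–2 → x = 4.5000, y = 3.5000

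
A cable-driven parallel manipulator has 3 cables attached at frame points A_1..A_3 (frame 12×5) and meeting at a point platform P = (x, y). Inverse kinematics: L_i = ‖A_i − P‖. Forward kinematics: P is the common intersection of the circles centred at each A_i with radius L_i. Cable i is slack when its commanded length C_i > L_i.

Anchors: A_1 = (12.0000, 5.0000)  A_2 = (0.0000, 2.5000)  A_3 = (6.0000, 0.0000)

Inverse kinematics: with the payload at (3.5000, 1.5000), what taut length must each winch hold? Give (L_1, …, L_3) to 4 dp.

(9.1924, 3.6401, 2.9155)

cable 1: Δx=8.5000, Δy=3.5000; L_1 = √(Δx²+Δy²) = 9.1924
cable 2: Δx=-3.5000, Δy=1.0000; L_2 = √(Δx²+Δy²) = 3.6401
cable 3: Δx=2.5000, Δy=-1.5000; L_3 = √(Δx²+Δy²) = 2.9155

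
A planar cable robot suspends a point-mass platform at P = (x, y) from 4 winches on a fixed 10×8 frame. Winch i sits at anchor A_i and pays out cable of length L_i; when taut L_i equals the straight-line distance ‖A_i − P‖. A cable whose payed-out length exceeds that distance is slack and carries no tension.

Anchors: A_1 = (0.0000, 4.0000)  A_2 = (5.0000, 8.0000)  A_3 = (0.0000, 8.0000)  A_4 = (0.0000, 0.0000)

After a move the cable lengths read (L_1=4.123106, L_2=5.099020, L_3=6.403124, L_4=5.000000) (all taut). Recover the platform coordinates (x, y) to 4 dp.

(4.0000, 3.0000)

expand ‖A_i−P‖²=L_i² and subtract eq 1 (c_i ≔ ‖A_i‖²−L_i²)
c_1 = 0.0000+16.0000−17.0000 = -1.0000
eq1−eq2 → [-10.0000  -8.0000]·P = -64.0000
eq1−eq3 → [0.0000  -8.0000]·P = -24.0000
eq1−eq4 → [0.0000  8.0000]·P = 24.0000
2×2 solve → P = (4.0000, 3.0000)
check cable 4: ‖A_4−P‖² = 25.0000 ≈ L_4² = 25.0000 ✓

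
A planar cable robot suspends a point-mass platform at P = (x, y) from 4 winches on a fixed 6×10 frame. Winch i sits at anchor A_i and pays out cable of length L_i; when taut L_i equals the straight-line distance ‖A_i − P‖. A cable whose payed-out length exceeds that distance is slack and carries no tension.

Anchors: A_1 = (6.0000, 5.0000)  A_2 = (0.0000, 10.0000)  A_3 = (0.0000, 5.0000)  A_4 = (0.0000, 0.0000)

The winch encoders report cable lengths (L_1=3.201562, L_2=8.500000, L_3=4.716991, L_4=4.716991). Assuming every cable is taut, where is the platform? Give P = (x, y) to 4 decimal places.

each cable: (A_i−P)·(A_i−P) = L_i²; let q_i = ‖A_i‖²−L_i²
q_1 = 36.0000+25.0000−10.2500 = 50.7500
row 1: 12.0000x − 10.0000y = 23.0000  (q_2=27.7500)
row 2: 12.0000x + 0.0000y = 48.0000  (q_3=2.7500)
row 3: 12.0000x + 10.0000y = 73.0000  (q_4=-22.2500)
Cramer on rows 1–2 → x = 4.0000, y = 2.5000
check cable 4: ‖A_4−P‖² = 22.2500 ≈ L_4² = 22.2500 ✓

(4.0000, 2.5000)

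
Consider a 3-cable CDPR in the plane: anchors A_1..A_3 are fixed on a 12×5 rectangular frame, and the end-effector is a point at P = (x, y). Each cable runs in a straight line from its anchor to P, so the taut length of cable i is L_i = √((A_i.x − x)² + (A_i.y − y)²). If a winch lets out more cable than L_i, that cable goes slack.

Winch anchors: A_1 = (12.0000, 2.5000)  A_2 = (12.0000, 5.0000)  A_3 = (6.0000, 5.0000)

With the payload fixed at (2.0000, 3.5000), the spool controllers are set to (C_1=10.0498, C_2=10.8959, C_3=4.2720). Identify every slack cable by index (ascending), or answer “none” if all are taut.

2

cable 1: L_1 = ‖A_1−P‖ = 10.0499;  C_1 = 10.0498 → taut
cable 2: L_2 = ‖A_2−P‖ = 10.1119;  C_2 = 10.8959 → slack
cable 3: L_3 = ‖A_3−P‖ = 4.2720;  C_3 = 4.2720 → taut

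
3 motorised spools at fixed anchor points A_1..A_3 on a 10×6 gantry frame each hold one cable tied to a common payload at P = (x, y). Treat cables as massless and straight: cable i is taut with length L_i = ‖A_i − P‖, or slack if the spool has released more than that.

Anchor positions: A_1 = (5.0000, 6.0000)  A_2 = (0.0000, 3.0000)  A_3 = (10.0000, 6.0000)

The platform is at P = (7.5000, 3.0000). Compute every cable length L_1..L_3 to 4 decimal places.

L_1: Δ = A_1−P = (-2.5000, 3.0000) → ‖Δ‖ = √15.2500 = 3.9051
L_2: Δ = A_2−P = (-7.5000, 0.0000) → ‖Δ‖ = √56.2500 = 7.5000
L_3: Δ = A_3−P = (2.5000, 3.0000) → ‖Δ‖ = √15.2500 = 3.9051

(3.9051, 7.5000, 3.9051)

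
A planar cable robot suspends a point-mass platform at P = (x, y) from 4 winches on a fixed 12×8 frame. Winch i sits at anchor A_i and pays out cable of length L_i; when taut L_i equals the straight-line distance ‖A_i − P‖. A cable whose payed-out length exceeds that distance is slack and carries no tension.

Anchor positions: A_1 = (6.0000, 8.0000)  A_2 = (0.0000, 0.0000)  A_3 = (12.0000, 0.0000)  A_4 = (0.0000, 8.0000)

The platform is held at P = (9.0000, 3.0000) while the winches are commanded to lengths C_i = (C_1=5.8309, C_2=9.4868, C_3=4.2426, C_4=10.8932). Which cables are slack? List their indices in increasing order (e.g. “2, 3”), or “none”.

cable 1: L_1 = ‖A_1−P‖ = 5.8310;  C_1 = 5.8309 → taut
cable 2: L_2 = ‖A_2−P‖ = 9.4868;  C_2 = 9.4868 → taut
cable 3: L_3 = ‖A_3−P‖ = 4.2426;  C_3 = 4.2426 → taut
cable 4: L_4 = ‖A_4−P‖ = 10.2956;  C_4 = 10.8932 → slack

4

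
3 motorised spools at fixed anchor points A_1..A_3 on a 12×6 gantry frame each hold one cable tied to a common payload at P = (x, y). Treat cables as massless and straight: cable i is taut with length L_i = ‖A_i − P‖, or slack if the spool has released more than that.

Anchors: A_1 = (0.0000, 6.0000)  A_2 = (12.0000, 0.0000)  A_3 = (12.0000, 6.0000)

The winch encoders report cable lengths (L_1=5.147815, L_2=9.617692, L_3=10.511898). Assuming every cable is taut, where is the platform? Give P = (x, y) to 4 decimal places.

expand ‖A_i−P‖²=L_i² and subtract eq 1 (k_i ≔ ‖A_i‖²−L_i²)
k_1 = 0.0000+36.0000−26.5000 = 9.5000
eq1−eq2 → [-24.0000  12.0000]·P = -42.0000
eq1−eq3 → [-24.0000  0.0000]·P = -60.0000
2×2 solve → P = (2.5000, 1.5000)

(2.5000, 1.5000)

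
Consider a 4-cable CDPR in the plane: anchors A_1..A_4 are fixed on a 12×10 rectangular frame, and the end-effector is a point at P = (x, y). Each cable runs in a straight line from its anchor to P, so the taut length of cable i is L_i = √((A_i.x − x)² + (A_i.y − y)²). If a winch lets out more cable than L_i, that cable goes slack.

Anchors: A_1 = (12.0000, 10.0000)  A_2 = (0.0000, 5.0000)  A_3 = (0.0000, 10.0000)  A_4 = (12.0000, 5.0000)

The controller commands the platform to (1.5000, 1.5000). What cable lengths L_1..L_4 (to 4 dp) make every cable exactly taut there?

cable 1: Δx=10.5000, Δy=8.5000; L_1 = √(Δx²+Δy²) = 13.5093
cable 2: Δx=-1.5000, Δy=3.5000; L_2 = √(Δx²+Δy²) = 3.8079
cable 3: Δx=-1.5000, Δy=8.5000; L_3 = √(Δx²+Δy²) = 8.6313
cable 4: Δx=10.5000, Δy=3.5000; L_4 = √(Δx²+Δy²) = 11.0680

(13.5093, 3.8079, 8.6313, 11.0680)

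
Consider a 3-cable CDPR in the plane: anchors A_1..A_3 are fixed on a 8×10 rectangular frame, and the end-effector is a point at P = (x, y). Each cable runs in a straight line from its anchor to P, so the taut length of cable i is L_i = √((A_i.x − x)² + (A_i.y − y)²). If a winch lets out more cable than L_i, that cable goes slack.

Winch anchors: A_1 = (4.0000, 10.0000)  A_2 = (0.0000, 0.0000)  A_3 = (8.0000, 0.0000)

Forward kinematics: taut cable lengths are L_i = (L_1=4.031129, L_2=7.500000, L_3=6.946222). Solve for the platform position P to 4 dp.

(4.5000, 6.0000)

each cable: (A_i−P)·(A_i−P) = L_i²; let c_i = ‖A_i‖²−L_i²
c_1 = 16.0000+100.0000−16.2500 = 99.7500
row 1: 8.0000x + 20.0000y = 156.0000  (c_2=-56.2500)
row 2: -8.0000x + 20.0000y = 84.0000  (c_3=15.7500)
Cramer on rows 1–2 → x = 4.5000, y = 6.0000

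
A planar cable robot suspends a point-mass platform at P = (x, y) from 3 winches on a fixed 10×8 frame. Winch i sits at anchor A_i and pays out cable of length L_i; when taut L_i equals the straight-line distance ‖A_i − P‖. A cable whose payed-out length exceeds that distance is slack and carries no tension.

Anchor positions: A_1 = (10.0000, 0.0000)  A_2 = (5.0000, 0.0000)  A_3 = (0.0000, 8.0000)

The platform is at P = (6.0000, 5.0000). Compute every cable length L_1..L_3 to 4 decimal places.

L_1 = √((10.0000−6.0000)² + (0.0000−5.0000)²) = 6.4031
L_2 = √((5.0000−6.0000)² + (0.0000−5.0000)²) = 5.0990
L_3 = √((0.0000−6.0000)² + (8.0000−5.0000)²) = 6.7082

(6.4031, 5.0990, 6.7082)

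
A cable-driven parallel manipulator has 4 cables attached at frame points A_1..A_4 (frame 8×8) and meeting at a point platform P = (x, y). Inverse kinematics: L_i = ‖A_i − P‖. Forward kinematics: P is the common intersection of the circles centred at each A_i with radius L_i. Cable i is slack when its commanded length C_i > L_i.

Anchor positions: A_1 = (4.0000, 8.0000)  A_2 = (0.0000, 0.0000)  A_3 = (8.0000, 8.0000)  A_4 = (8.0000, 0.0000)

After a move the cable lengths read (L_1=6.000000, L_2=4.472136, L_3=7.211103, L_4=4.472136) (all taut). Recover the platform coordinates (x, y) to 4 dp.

(4.0000, 2.0000)

each cable: (A_i−P)·(A_i−P) = L_i²; let c_i = ‖A_i‖²−L_i²
c_1 = 16.0000+64.0000−36.0000 = 44.0000
row 1: 8.0000x + 16.0000y = 64.0000  (c_2=-20.0000)
row 2: -8.0000x + 0.0000y = -32.0000  (c_3=76.0000)
row 3: -8.0000x + 16.0000y = 0.0000  (c_4=44.0000)
Cramer on rows 1–2 → x = 4.0000, y = 2.0000
check cable 4: ‖A_4−P‖² = 20.0000 ≈ L_4² = 20.0000 ✓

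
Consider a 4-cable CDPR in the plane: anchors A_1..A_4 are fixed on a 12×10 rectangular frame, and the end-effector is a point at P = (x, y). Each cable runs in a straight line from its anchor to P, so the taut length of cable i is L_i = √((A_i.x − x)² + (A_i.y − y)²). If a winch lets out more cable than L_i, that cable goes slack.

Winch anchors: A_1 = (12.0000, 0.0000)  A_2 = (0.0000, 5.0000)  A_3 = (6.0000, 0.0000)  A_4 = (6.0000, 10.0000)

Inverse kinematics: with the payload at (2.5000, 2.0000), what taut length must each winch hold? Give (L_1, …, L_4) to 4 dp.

(9.7082, 3.9051, 4.0311, 8.7321)

cable 1: Δx=9.5000, Δy=-2.0000; L_1 = √(Δx²+Δy²) = 9.7082
cable 2: Δx=-2.5000, Δy=3.0000; L_2 = √(Δx²+Δy²) = 3.9051
cable 3: Δx=3.5000, Δy=-2.0000; L_3 = √(Δx²+Δy²) = 4.0311
cable 4: Δx=3.5000, Δy=8.0000; L_4 = √(Δx²+Δy²) = 8.7321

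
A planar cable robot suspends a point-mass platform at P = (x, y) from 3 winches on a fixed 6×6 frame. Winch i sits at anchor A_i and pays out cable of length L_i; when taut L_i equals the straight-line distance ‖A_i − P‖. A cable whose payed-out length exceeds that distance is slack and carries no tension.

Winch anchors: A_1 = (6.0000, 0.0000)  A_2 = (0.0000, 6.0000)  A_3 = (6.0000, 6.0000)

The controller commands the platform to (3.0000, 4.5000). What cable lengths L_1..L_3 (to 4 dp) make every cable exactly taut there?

L_1: Δ = A_1−P = (3.0000, -4.5000) → ‖Δ‖ = √29.2500 = 5.4083
L_2: Δ = A_2−P = (-3.0000, 1.5000) → ‖Δ‖ = √11.2500 = 3.3541
L_3: Δ = A_3−P = (3.0000, 1.5000) → ‖Δ‖ = √11.2500 = 3.3541

(5.4083, 3.3541, 3.3541)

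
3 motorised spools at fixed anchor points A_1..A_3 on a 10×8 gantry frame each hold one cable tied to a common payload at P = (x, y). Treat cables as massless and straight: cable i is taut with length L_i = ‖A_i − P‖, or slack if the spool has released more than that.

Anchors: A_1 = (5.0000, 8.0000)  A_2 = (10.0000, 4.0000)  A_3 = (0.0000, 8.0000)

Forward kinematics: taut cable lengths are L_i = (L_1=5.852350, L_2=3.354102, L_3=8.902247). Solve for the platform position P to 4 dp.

(7.0000, 2.5000)

circle eqns → linear via eq_j − eq_1; set c_j = A_j·A_j − L_j²
c_1 = 25.0000+64.0000−34.2500 = 54.7500
-10.0000·x + 8.0000·y = c_1−c_2 = -50.0000
10.0000·x + 0.0000·y = c_1−c_3 = 70.0000
solve first two rows → x=7.0000, y=2.5000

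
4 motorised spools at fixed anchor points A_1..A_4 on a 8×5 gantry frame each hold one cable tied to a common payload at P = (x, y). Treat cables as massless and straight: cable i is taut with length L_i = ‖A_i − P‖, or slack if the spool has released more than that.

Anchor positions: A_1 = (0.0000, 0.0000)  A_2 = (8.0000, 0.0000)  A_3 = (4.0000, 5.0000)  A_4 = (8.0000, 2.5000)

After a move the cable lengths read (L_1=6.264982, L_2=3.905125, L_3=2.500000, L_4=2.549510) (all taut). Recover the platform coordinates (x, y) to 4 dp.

each cable: (A_i−P)·(A_i−P) = L_i²; let c_i = ‖A_i‖²−L_i²
c_1 = 0.0000+0.0000−39.2500 = -39.2500
row 1: -16.0000x + 0.0000y = -88.0000  (c_2=48.7500)
row 2: -8.0000x − 10.0000y = -74.0000  (c_3=34.7500)
row 3: -16.0000x − 5.0000y = -103.0000  (c_4=63.7500)
Cramer on rows 1–2 → x = 5.5000, y = 3.0000
check cable 4: ‖A_4−P‖² = 6.5000 ≈ L_4² = 6.5000 ✓

(5.5000, 3.0000)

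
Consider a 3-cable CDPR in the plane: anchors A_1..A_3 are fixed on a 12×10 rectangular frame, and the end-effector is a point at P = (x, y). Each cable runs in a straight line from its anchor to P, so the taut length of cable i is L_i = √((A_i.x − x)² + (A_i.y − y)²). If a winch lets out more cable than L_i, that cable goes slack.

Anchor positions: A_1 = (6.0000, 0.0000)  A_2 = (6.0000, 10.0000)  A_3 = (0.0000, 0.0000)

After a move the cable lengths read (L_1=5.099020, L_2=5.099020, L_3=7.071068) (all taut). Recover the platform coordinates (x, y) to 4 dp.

circle eqns → linear via eq_j − eq_1; set c_j = A_j·A_j − L_j²
c_1 = 36.0000+0.0000−26.0000 = 10.0000
0.0000·x − 20.0000·y = c_1−c_2 = -100.0000
12.0000·x + 0.0000·y = c_1−c_3 = 60.0000
solve first two rows → x=5.0000, y=5.0000

(5.0000, 5.0000)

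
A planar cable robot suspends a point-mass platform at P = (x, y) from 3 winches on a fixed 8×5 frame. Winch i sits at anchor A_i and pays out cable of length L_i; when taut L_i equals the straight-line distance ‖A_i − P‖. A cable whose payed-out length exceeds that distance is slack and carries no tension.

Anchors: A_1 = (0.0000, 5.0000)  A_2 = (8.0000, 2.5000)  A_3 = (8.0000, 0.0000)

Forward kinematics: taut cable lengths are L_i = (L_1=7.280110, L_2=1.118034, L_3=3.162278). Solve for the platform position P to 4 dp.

(7.0000, 3.0000)

expand ‖A_i−P‖²=L_i² and subtract eq 1 (c_i ≔ ‖A_i‖²−L_i²)
c_1 = 0.0000+25.0000−53.0000 = -28.0000
eq1−eq2 → [-16.0000  5.0000]·P = -97.0000
eq1−eq3 → [-16.0000  10.0000]·P = -82.0000
2×2 solve → P = (7.0000, 3.0000)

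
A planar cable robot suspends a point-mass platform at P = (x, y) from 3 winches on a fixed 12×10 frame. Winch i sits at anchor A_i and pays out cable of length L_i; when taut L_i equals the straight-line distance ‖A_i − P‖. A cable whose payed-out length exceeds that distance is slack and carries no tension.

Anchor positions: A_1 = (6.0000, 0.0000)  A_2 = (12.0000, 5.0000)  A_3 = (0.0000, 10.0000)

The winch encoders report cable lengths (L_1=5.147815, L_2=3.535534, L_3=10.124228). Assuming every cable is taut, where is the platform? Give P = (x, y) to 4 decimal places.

(8.5000, 4.5000)

circle eqns → linear via eq_j − eq_1; set k_j = A_j·A_j − L_j²
k_1 = 36.0000+0.0000−26.5000 = 9.5000
-12.0000·x − 10.0000·y = k_1−k_2 = -147.0000
12.0000·x − 20.0000·y = k_1−k_3 = 12.0000
solve first two rows → x=8.5000, y=4.5000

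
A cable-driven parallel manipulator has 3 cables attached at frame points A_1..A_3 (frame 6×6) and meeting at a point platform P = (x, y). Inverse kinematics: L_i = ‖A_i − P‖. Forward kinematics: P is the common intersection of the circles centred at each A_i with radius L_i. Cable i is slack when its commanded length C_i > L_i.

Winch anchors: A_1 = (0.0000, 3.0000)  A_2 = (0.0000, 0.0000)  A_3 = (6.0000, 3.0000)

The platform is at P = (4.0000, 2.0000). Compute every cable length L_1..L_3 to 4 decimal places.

(4.1231, 4.4721, 2.2361)

cable 1: Δx=-4.0000, Δy=1.0000; L_1 = √(Δx²+Δy²) = 4.1231
cable 2: Δx=-4.0000, Δy=-2.0000; L_2 = √(Δx²+Δy²) = 4.4721
cable 3: Δx=2.0000, Δy=1.0000; L_3 = √(Δx²+Δy²) = 2.2361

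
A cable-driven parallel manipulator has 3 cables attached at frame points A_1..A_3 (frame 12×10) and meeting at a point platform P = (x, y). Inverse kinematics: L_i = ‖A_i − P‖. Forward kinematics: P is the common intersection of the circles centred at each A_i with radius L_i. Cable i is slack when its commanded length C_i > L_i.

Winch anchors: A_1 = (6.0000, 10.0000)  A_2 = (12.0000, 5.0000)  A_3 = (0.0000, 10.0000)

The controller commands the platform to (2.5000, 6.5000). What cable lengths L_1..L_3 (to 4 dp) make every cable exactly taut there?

(4.9497, 9.6177, 4.3012)

L_1: Δ = A_1−P = (3.5000, 3.5000) → ‖Δ‖ = √24.5000 = 4.9497
L_2: Δ = A_2−P = (9.5000, -1.5000) → ‖Δ‖ = √92.5000 = 9.6177
L_3: Δ = A_3−P = (-2.5000, 3.5000) → ‖Δ‖ = √18.5000 = 4.3012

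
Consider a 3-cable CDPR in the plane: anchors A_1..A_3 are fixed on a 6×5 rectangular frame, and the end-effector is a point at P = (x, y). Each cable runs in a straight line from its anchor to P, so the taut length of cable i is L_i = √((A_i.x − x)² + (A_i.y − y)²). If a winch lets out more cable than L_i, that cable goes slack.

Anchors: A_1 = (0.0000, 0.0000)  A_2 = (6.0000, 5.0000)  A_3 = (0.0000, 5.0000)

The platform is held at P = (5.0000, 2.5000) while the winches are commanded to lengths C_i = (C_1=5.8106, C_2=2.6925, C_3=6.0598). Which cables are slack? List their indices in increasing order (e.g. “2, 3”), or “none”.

cable 1: √((-5.0000)²+(-2.5000)²)=5.5902, C_1=5.8106: slack
cable 2: √((1.0000)²+(2.5000)²)=2.6926, C_2=2.6925: taut
cable 3: √((-5.0000)²+(2.5000)²)=5.5902, C_3=6.0598: slack

1, 3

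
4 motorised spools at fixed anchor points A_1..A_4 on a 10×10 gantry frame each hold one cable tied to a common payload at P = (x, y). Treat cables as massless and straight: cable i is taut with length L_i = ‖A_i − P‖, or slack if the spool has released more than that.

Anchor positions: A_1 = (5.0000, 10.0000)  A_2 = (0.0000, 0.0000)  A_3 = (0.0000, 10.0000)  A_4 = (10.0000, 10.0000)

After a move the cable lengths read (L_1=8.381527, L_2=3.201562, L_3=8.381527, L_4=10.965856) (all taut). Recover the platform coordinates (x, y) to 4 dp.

circle eqns → linear via eq_j − eq_1; set q_j = A_j·A_j − L_j²
q_1 = 25.0000+100.0000−70.2500 = 54.7500
10.0000·x + 20.0000·y = q_1−q_2 = 65.0000
10.0000·x + 0.0000·y = q_1−q_3 = 25.0000
-10.0000·x + 0.0000·y = q_1−q_4 = -25.0000
solve first two rows → x=2.5000, y=2.0000
check cable 4: ‖A_4−P‖² = 120.2500 ≈ L_4² = 120.2500 ✓

(2.5000, 2.0000)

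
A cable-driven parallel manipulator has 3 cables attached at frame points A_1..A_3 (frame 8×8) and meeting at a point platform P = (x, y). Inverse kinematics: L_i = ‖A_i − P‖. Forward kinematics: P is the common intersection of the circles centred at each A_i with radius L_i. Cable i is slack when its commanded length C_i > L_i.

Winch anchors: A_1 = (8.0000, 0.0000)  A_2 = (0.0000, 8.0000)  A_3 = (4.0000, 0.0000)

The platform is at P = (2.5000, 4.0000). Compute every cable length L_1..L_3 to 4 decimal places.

L_1: Δ = A_1−P = (5.5000, -4.0000) → ‖Δ‖ = √46.2500 = 6.8007
L_2: Δ = A_2−P = (-2.5000, 4.0000) → ‖Δ‖ = √22.2500 = 4.7170
L_3: Δ = A_3−P = (1.5000, -4.0000) → ‖Δ‖ = √18.2500 = 4.2720

(6.8007, 4.7170, 4.2720)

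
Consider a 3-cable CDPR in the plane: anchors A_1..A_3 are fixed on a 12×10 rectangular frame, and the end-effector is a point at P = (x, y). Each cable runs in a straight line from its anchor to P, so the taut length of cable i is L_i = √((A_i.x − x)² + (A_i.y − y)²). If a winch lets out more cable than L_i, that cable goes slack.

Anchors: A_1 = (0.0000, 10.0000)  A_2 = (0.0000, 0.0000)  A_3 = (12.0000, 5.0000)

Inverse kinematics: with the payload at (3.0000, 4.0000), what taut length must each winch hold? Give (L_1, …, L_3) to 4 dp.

(6.7082, 5.0000, 9.0554)

cable 1: Δx=-3.0000, Δy=6.0000; L_1 = √(Δx²+Δy²) = 6.7082
cable 2: Δx=-3.0000, Δy=-4.0000; L_2 = √(Δx²+Δy²) = 5.0000
cable 3: Δx=9.0000, Δy=1.0000; L_3 = √(Δx²+Δy²) = 9.0554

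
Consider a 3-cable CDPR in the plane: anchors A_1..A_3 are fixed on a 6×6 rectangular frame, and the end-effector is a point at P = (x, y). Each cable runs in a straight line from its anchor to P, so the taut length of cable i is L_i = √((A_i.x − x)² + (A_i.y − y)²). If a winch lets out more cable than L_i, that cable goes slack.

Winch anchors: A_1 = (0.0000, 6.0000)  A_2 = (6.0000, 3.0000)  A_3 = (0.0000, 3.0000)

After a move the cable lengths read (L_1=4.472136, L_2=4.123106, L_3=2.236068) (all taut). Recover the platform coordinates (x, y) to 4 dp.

(2.0000, 2.0000)

expand ‖A_i−P‖²=L_i² and subtract eq 1 (k_i ≔ ‖A_i‖²−L_i²)
k_1 = 0.0000+36.0000−20.0000 = 16.0000
eq1−eq2 → [-12.0000  6.0000]·P = -12.0000
eq1−eq3 → [0.0000  6.0000]·P = 12.0000
2×2 solve → P = (2.0000, 2.0000)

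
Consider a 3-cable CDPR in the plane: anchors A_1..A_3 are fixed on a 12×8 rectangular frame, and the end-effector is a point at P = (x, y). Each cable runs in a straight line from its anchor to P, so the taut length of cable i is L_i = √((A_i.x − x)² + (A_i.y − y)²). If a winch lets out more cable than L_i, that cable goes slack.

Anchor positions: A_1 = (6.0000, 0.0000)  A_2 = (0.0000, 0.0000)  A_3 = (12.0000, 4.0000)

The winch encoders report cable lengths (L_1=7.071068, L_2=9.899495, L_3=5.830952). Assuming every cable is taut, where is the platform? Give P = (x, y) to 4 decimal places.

(7.0000, 7.0000)

each cable: (A_i−P)·(A_i−P) = L_i²; let q_i = ‖A_i‖²−L_i²
q_1 = 36.0000+0.0000−50.0000 = -14.0000
row 1: 12.0000x + 0.0000y = 84.0000  (q_2=-98.0000)
row 2: -12.0000x − 8.0000y = -140.0000  (q_3=126.0000)
Cramer on rows 1–2 → x = 7.0000, y = 7.0000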